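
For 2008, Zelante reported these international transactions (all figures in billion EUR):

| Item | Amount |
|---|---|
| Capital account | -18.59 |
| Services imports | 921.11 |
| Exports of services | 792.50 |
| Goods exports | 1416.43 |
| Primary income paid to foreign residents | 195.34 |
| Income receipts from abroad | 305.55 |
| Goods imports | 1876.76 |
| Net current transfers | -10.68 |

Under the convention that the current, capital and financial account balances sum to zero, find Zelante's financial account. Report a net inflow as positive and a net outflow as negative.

508.00

Goods balance = 1416.43 - 1876.76 = -460.33
Services balance = 792.50 - 921.11 = -128.61
Trade balance (goods + services) = -460.33 + (-128.61) = -588.94
Net primary income = 305.55 - 195.34 = 110.21
Net secondary income = -10.68
Current account = -588.94 + 110.21 + (-10.68) = -489.41
Financial account = -(-489.41 + (-18.59)) = 508.00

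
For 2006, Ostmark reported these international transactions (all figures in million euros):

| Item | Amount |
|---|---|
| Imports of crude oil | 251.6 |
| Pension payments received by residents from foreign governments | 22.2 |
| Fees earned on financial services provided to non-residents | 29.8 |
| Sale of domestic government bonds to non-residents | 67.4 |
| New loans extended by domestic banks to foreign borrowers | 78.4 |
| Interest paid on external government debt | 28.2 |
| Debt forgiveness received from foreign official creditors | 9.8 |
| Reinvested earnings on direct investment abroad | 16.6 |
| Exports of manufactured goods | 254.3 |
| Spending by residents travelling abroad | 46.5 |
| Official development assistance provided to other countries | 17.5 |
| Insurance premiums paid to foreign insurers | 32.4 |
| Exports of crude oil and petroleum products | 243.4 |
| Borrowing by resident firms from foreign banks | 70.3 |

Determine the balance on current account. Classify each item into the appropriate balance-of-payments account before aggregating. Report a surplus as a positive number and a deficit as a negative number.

Goods: -251.6 + 254.3 + 243.4 = 246.1
Services: 29.8 - 32.4 - 46.5 = -49.1
Primary income: -28.2 + 16.6 = -11.6
Secondary income: 22.2 - 17.5 = 4.7
Current account = 246.1 + (-49.1) + (-11.6) + 4.7 = 190.1
(Excluded from the current account — financial account: sale of domestic government bonds to non-residents 67.4, new loans extended by domestic banks to foreign borrowers 78.4, borrowing by resident firms from foreign banks 70.3; capital account: debt forgiveness received from foreign official creditors 9.8.)

190.1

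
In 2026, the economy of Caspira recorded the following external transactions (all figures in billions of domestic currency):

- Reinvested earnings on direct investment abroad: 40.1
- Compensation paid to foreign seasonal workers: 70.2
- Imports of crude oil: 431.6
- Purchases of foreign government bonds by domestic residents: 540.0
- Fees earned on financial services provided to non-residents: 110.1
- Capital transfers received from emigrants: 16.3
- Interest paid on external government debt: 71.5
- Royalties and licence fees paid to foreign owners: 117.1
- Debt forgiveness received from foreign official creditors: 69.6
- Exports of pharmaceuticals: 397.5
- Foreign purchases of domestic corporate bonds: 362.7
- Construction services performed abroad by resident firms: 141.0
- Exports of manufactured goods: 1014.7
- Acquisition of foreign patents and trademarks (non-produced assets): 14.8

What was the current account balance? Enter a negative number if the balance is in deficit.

1013.0

Goods: 1014.7 - 431.6 + 397.5 = 980.6
Services: 110.1 - 117.1 + 141.0 = 134.0
Primary income: -70.2 + 40.1 - 71.5 = -101.6
Current account = 980.6 + 134.0 + (-101.6) = 1013.0
(Excluded from the current account — financial account: purchases of foreign government bonds by domestic residents 540.0, foreign purchases of domestic corporate bonds 362.7; capital account: capital transfers received from emigrants 16.3, debt forgiveness received from foreign official creditors 69.6, acquisition of foreign patents and trademarks (non-produced assets) 14.8.)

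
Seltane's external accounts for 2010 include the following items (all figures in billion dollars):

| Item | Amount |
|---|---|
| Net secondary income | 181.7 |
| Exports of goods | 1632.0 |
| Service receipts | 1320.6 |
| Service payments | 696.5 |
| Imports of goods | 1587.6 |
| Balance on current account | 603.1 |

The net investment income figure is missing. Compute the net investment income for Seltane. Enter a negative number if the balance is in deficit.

Current account = goods balance + services balance + net primary income + net secondary income
Sum of the known components = 850.2
Net investment income = CA - (known components) = 603.1 - 850.2 = -247.1

-247.1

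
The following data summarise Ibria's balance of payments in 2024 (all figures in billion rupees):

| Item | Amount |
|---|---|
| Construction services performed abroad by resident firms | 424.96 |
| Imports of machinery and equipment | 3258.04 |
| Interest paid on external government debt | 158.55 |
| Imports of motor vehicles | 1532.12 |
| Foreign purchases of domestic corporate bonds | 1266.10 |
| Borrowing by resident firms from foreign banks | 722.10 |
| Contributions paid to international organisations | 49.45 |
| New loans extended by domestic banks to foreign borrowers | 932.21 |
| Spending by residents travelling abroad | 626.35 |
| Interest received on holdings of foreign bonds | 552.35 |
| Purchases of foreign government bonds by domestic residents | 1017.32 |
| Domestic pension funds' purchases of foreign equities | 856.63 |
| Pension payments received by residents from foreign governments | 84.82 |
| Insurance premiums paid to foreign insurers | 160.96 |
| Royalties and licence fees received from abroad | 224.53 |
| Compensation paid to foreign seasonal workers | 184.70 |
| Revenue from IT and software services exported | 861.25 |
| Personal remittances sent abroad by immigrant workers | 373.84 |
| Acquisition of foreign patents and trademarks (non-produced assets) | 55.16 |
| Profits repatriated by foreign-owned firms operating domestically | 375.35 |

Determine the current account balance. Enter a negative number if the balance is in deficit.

Goods: -1532.12 - 3258.04 = -4790.16
Services: 861.25 - 160.96 + 424.96 + 224.53 - 626.35 = 723.43
Primary income: -375.35 + 552.35 - 158.55 - 184.70 = -166.25
Secondary income: -49.45 - 373.84 + 84.82 = -338.47
Current account = (-4790.16) + 723.43 + (-166.25) + (-338.47) = -4571.45
(Excluded from the current account — financial account: foreign purchases of domestic corporate bonds 1266.10, borrowing by resident firms from foreign banks 722.10, new loans extended by domestic banks to foreign borrowers 932.21, purchases of foreign government bonds by domestic residents 1017.32, domestic pension funds' purchases of foreign equities 856.63; capital account: acquisition of foreign patents and trademarks (non-produced assets) 55.16.)

-4571.45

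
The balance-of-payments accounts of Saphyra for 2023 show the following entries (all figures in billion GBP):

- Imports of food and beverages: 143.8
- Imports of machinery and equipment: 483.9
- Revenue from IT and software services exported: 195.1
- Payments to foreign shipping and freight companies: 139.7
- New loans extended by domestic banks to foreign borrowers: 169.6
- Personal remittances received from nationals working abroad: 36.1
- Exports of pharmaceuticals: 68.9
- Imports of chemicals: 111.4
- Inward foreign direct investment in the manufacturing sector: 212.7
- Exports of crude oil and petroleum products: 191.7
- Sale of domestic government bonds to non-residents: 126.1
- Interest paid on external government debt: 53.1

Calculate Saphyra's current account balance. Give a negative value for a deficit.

-440.1

Goods: -111.4 - 483.9 - 143.8 + 68.9 + 191.7 = -478.5
Services: 195.1 - 139.7 = 55.4
Primary income: -53.1
Secondary income: 36.1
Current account = (-478.5) + 55.4 + (-53.1) + 36.1 = -440.1
(Excluded from the current account — financial account: new loans extended by domestic banks to foreign borrowers 169.6, inward foreign direct investment in the manufacturing sector 212.7, sale of domestic government bonds to non-residents 126.1.)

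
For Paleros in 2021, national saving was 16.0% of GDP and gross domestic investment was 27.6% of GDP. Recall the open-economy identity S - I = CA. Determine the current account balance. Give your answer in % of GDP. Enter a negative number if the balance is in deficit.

-11.6

S - I = CA (net lending to the rest of the world).
CA = S - I = 16.0 - 27.6 = -11.6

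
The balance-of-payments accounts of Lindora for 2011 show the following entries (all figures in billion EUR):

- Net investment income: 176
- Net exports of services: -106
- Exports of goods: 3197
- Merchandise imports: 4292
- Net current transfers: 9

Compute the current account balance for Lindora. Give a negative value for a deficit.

Goods balance = 3197 - 4292 = -1095
Services balance = -106
Trade balance (goods + services) = -1095 + (-106) = -1201
Net primary income = 176
Net secondary income = 9
Current account = -1201 + 176 + 9 = -1016

-1016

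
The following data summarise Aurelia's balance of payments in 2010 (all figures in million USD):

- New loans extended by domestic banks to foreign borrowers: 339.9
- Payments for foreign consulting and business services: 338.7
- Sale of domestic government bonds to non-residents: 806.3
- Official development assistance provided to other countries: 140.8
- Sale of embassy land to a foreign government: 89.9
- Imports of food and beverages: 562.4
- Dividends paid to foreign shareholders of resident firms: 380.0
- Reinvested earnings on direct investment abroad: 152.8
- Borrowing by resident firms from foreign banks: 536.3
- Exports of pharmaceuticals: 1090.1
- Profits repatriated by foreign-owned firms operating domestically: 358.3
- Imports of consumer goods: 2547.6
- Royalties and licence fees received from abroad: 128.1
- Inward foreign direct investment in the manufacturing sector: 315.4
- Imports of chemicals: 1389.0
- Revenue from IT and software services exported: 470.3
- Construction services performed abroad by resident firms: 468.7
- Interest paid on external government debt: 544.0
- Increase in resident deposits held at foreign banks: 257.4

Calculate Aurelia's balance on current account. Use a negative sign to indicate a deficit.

-3950.8

Goods: 1090.1 - 2547.6 - 1389.0 - 562.4 = -3408.9
Services: 468.7 + 128.1 + 470.3 - 338.7 = 728.4
Primary income: -380.0 - 544.0 + 152.8 - 358.3 = -1129.5
Secondary income: -140.8
Current account = (-3408.9) + 728.4 + (-1129.5) + (-140.8) = -3950.8
(Excluded from the current account — financial account: new loans extended by domestic banks to foreign borrowers 339.9, sale of domestic government bonds to non-residents 806.3, borrowing by resident firms from foreign banks 536.3, inward foreign direct investment in the manufacturing sector 315.4, increase in resident deposits held at foreign banks 257.4; capital account: sale of embassy land to a foreign government 89.9.)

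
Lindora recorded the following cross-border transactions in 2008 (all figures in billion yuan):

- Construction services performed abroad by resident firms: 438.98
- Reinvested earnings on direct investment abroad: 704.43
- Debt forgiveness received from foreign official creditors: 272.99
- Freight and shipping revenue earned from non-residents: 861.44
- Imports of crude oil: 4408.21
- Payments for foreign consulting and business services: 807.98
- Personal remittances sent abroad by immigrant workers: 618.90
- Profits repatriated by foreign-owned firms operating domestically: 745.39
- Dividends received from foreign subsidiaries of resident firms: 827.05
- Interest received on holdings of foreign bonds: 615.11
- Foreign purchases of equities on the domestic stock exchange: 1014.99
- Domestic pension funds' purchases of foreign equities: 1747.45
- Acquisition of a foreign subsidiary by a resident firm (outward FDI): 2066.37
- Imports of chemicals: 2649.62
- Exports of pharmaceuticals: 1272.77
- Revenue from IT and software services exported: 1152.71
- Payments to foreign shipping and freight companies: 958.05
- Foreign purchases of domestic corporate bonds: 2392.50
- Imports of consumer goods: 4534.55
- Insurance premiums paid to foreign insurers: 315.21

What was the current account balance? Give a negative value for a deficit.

Goods: -2649.62 - 4408.21 - 4534.55 + 1272.77 = -10319.61
Services: 861.44 + 1152.71 - 958.05 + 438.98 - 315.21 - 807.98 = 371.89
Primary income: -745.39 + 615.11 + 704.43 + 827.05 = 1401.20
Secondary income: -618.90
Current account = (-10319.61) + 371.89 + 1401.20 + (-618.90) = -9165.42
(Excluded from the current account — capital account: debt forgiveness received from foreign official creditors 272.99; financial account: foreign purchases of equities on the domestic stock exchange 1014.99, domestic pension funds' purchases of foreign equities 1747.45, acquisition of a foreign subsidiary by a resident firm (outward FDI) 2066.37, foreign purchases of domestic corporate bonds 2392.50.)

-9165.42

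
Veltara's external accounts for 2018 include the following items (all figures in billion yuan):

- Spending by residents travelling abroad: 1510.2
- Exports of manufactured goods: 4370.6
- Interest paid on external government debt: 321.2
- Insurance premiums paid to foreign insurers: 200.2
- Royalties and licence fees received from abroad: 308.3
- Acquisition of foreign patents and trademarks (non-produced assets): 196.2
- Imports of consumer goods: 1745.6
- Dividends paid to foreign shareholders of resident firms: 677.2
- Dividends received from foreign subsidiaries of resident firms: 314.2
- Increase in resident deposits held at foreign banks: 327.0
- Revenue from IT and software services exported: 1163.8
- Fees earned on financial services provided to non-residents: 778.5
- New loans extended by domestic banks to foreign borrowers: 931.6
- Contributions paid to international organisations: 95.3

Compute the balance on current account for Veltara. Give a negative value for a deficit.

Goods: -1745.6 + 4370.6 = 2625.0
Services: 778.5 - 200.2 - 1510.2 + 1163.8 + 308.3 = 540.2
Primary income: -677.2 - 321.2 + 314.2 = -684.2
Secondary income: -95.3
Current account = 2625.0 + 540.2 + (-684.2) + (-95.3) = 2385.7
(Excluded from the current account — capital account: acquisition of foreign patents and trademarks (non-produced assets) 196.2; financial account: increase in resident deposits held at foreign banks 327.0, new loans extended by domestic banks to foreign borrowers 931.6.)

2385.7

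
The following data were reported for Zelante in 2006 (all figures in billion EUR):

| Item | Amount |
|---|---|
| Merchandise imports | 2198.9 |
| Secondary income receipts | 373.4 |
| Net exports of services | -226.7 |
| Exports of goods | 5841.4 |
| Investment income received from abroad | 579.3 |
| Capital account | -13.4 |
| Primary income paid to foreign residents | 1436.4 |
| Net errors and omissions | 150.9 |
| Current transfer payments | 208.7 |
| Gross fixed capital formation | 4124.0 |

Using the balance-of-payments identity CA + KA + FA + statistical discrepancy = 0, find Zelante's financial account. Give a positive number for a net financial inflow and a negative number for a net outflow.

Goods balance = 5841.4 - 2198.9 = 3642.5
Services balance = -226.7
Trade balance (goods + services) = 3642.5 + (-226.7) = 3415.8
Net primary income = 579.3 - 1436.4 = -857.1
Net secondary income = 373.4 - 208.7 = 164.7
Current account = 3415.8 + (-857.1) + 164.7 = 2723.4
Financial account = -(2723.4 + (-13.4) + 150.9) = -2860.9

-2860.9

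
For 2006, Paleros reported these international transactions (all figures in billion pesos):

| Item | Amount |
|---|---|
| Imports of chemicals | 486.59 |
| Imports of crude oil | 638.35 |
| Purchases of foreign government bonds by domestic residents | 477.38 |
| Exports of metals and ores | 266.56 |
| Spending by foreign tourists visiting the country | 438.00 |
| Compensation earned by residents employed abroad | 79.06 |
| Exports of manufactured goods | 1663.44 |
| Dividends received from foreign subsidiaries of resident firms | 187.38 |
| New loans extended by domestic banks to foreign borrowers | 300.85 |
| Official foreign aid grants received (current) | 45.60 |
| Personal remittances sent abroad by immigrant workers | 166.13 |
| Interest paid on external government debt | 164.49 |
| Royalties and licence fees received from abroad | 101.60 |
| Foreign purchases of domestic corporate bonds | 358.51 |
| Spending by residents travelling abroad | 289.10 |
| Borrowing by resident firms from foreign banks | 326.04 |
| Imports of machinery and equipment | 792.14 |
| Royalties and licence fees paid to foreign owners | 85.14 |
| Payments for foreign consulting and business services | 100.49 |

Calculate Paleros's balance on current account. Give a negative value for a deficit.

59.21

Goods: -486.59 - 638.35 + 1663.44 + 266.56 - 792.14 = 12.92
Services: -100.49 + 101.60 - 85.14 - 289.10 + 438.00 = 64.87
Primary income: 187.38 + 79.06 - 164.49 = 101.95
Secondary income: -166.13 + 45.60 = -120.53
Current account = 12.92 + 64.87 + 101.95 + (-120.53) = 59.21
(Excluded from the current account — financial account: purchases of foreign government bonds by domestic residents 477.38, new loans extended by domestic banks to foreign borrowers 300.85, foreign purchases of domestic corporate bonds 358.51, borrowing by resident firms from foreign banks 326.04.)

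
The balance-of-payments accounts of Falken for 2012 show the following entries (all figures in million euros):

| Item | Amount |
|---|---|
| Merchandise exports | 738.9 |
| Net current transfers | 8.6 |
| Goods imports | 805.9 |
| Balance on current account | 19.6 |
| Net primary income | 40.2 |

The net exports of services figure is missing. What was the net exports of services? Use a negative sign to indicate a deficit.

Current account = goods balance + services balance + net primary income + net secondary income
Sum of the known components = -18.2
Net exports of services = CA - (known components) = 19.6 - (-18.2) = 37.8

37.8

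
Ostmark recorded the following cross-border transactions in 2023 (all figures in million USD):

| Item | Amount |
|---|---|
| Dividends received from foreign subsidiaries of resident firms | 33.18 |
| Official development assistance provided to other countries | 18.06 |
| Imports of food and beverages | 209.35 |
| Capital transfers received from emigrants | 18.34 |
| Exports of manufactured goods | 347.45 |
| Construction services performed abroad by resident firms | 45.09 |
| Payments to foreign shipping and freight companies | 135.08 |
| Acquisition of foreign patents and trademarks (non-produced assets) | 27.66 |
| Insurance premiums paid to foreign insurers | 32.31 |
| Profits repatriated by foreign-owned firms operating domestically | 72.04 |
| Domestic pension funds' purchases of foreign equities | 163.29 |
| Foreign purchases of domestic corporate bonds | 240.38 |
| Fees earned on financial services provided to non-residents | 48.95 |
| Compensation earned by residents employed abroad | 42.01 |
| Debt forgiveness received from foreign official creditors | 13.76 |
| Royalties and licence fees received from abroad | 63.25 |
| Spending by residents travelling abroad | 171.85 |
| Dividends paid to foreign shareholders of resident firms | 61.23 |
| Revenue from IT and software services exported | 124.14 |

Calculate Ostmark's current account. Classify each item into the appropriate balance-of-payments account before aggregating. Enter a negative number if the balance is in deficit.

4.15

Goods: 347.45 - 209.35 = 138.10
Services: 45.09 + 48.95 - 135.08 + 124.14 - 32.31 + 63.25 - 171.85 = -57.81
Primary income: -61.23 + 42.01 - 72.04 + 33.18 = -58.08
Secondary income: -18.06
Current account = 138.10 + (-57.81) + (-58.08) + (-18.06) = 4.15
(Excluded from the current account — capital account: capital transfers received from emigrants 18.34, acquisition of foreign patents and trademarks (non-produced assets) 27.66, debt forgiveness received from foreign official creditors 13.76; financial account: domestic pension funds' purchases of foreign equities 163.29, foreign purchases of domestic corporate bonds 240.38.)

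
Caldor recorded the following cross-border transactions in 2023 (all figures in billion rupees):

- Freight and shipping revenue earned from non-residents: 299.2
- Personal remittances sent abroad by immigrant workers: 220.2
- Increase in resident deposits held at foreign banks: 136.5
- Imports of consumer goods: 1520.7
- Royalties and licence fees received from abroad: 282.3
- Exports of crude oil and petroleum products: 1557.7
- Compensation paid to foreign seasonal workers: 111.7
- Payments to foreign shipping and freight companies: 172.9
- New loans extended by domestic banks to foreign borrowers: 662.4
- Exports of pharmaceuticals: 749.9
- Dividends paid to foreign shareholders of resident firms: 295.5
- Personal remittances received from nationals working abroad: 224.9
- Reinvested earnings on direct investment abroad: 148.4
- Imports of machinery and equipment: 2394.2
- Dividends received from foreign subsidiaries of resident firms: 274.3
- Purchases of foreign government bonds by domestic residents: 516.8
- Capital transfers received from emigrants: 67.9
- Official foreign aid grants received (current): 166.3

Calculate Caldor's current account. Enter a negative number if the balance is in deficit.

Goods: -1520.7 + 749.9 - 2394.2 + 1557.7 = -1607.3
Services: 282.3 - 172.9 + 299.2 = 408.6
Primary income: 148.4 + 274.3 - 111.7 - 295.5 = 15.5
Secondary income: 224.9 + 166.3 - 220.2 = 171.0
Current account = (-1607.3) + 408.6 + 15.5 + 171.0 = -1012.2
(Excluded from the current account — financial account: increase in resident deposits held at foreign banks 136.5, new loans extended by domestic banks to foreign borrowers 662.4, purchases of foreign government bonds by domestic residents 516.8; capital account: capital transfers received from emigrants 67.9.)

-1012.2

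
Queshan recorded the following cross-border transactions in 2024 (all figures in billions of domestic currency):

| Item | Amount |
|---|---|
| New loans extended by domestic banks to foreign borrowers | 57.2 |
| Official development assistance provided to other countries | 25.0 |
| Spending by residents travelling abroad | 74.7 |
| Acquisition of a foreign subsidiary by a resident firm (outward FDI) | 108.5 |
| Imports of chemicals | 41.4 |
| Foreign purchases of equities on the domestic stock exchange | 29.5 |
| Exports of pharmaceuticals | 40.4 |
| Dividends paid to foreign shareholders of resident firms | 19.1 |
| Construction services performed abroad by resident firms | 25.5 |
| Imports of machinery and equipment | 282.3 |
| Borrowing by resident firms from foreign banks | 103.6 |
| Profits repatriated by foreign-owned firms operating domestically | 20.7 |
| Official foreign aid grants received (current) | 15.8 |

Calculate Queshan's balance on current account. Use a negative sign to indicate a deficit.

Goods: -282.3 + 40.4 - 41.4 = -283.3
Services: 25.5 - 74.7 = -49.2
Primary income: -19.1 - 20.7 = -39.8
Secondary income: 15.8 - 25.0 = -9.2
Current account = (-283.3) + (-49.2) + (-39.8) + (-9.2) = -381.5
(Excluded from the current account — financial account: new loans extended by domestic banks to foreign borrowers 57.2, acquisition of a foreign subsidiary by a resident firm (outward FDI) 108.5, foreign purchases of equities on the domestic stock exchange 29.5, borrowing by resident firms from foreign banks 103.6.)

-381.5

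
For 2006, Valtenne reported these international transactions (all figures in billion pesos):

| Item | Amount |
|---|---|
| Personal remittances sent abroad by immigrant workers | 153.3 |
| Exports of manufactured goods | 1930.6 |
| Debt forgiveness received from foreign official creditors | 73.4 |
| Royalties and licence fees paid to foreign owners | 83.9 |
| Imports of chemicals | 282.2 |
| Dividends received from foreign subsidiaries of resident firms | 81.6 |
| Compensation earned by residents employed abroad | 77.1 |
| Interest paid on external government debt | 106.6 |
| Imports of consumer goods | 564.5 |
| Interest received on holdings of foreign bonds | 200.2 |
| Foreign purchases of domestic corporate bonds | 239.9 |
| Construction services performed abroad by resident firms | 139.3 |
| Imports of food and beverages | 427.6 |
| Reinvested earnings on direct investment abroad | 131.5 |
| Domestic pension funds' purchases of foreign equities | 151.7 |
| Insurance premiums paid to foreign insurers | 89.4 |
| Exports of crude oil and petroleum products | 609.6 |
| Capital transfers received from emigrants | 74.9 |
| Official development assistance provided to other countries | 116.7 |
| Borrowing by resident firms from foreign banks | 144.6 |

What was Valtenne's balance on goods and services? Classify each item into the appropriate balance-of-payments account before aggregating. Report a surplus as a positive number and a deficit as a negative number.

Goods: -282.2 - 564.5 + 1930.6 + 609.6 - 427.6 = 1265.9
Services: -83.9 - 89.4 + 139.3 = -34.0
Trade balance = 1265.9 + (-34.0) = 1231.9
(Excluded from the trade balance — secondary income: personal remittances sent abroad by immigrant workers 153.3, official development assistance provided to other countries 116.7; capital account: debt forgiveness received from foreign official creditors 73.4, capital transfers received from emigrants 74.9; primary income: dividends received from foreign subsidiaries of resident firms 81.6, compensation earned by residents employed abroad 77.1, interest paid on external government debt 106.6, interest received on holdings of foreign bonds 200.2, reinvested earnings on direct investment abroad 131.5; financial account: foreign purchases of domestic corporate bonds 239.9, domestic pension funds' purchases of foreign equities 151.7, borrowing by resident firms from foreign banks 144.6.)

1231.9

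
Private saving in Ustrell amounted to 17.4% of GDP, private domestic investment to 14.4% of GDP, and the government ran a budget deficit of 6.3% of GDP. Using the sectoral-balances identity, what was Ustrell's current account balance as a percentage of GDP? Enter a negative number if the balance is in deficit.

By the sectoral-balances identity, CA = (S_private - I) + (T - G).
Private balance = 17.4 - 14.4 = 3.0
Government balance (T - G) = -6.3
CA = 3.0 + (-6.3) = -3.3

-3.3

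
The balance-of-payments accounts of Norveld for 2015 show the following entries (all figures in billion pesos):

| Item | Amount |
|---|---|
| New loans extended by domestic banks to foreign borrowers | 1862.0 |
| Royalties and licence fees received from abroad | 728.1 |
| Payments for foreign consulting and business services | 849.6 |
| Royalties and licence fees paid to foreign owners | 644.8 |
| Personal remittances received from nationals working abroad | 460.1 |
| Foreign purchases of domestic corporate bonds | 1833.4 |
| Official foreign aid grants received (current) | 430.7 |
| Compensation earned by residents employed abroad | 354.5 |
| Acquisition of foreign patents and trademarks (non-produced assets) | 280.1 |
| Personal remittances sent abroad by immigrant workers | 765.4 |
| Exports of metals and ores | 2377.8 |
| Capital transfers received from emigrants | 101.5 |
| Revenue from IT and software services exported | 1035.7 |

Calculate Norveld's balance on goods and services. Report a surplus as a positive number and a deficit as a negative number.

Goods: 2377.8
Services: 1035.7 - 849.6 - 644.8 + 728.1 = 269.4
Trade balance = 2377.8 + 269.4 = 2647.2
(Excluded from the trade balance — financial account: new loans extended by domestic banks to foreign borrowers 1862.0, foreign purchases of domestic corporate bonds 1833.4; secondary income: personal remittances received from nationals working abroad 460.1, official foreign aid grants received (current) 430.7, personal remittances sent abroad by immigrant workers 765.4; primary income: compensation earned by residents employed abroad 354.5; capital account: acquisition of foreign patents and trademarks (non-produced assets) 280.1, capital transfers received from emigrants 101.5.)

2647.2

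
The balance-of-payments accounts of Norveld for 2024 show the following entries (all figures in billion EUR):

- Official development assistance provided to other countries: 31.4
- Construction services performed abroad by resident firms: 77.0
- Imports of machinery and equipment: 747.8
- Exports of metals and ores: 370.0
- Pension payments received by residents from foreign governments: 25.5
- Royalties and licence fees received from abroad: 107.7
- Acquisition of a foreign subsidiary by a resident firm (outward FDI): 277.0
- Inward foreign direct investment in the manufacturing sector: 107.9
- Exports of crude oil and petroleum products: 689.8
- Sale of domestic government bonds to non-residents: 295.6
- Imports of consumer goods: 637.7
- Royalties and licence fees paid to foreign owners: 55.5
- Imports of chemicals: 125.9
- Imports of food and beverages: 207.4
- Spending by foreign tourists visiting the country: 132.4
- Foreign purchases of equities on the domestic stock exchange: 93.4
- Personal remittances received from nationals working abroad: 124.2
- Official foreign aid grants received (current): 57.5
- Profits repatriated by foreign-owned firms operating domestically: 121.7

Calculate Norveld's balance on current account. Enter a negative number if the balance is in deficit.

-343.3

Goods: 370.0 - 747.8 - 125.9 + 689.8 - 637.7 - 207.4 = -659.0
Services: 77.0 + 132.4 - 55.5 + 107.7 = 261.6
Primary income: -121.7
Secondary income: 25.5 + 57.5 + 124.2 - 31.4 = 175.8
Current account = (-659.0) + 261.6 + (-121.7) + 175.8 = -343.3
(Excluded from the current account — financial account: acquisition of a foreign subsidiary by a resident firm (outward FDI) 277.0, inward foreign direct investment in the manufacturing sector 107.9, sale of domestic government bonds to non-residents 295.6, foreign purchases of equities on the domestic stock exchange 93.4.)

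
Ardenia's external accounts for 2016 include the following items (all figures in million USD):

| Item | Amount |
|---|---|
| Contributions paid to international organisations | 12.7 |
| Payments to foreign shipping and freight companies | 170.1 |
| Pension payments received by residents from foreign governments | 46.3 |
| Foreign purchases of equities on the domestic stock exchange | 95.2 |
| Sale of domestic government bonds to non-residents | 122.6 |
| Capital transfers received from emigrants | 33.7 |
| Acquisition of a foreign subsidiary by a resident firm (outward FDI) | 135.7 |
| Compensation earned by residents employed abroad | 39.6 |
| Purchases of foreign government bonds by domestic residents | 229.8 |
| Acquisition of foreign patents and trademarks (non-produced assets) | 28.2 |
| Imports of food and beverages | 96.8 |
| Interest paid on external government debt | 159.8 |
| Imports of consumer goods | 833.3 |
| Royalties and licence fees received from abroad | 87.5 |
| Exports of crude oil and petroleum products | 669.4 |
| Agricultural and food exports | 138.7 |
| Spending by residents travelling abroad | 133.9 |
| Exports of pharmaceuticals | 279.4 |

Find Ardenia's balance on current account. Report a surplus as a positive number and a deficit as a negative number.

-145.7

Goods: 279.4 - 833.3 + 669.4 + 138.7 - 96.8 = 157.4
Services: 87.5 - 133.9 - 170.1 = -216.5
Primary income: -159.8 + 39.6 = -120.2
Secondary income: -12.7 + 46.3 = 33.6
Current account = 157.4 + (-216.5) + (-120.2) + 33.6 = -145.7
(Excluded from the current account — financial account: foreign purchases of equities on the domestic stock exchange 95.2, sale of domestic government bonds to non-residents 122.6, acquisition of a foreign subsidiary by a resident firm (outward FDI) 135.7, purchases of foreign government bonds by domestic residents 229.8; capital account: capital transfers received from emigrants 33.7, acquisition of foreign patents and trademarks (non-produced assets) 28.2.)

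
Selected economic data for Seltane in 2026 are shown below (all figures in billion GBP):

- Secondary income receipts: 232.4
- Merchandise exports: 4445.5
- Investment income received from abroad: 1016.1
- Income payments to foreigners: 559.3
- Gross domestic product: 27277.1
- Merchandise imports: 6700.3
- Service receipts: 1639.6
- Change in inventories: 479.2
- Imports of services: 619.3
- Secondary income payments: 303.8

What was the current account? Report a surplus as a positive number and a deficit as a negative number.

Goods balance = 4445.5 - 6700.3 = -2254.8
Services balance = 1639.6 - 619.3 = 1020.3
Trade balance (goods + services) = -2254.8 + 1020.3 = -1234.5
Net primary income = 1016.1 - 559.3 = 456.8
Net secondary income = 232.4 - 303.8 = -71.4
Current account = -1234.5 + 456.8 + (-71.4) = -849.1

-849.1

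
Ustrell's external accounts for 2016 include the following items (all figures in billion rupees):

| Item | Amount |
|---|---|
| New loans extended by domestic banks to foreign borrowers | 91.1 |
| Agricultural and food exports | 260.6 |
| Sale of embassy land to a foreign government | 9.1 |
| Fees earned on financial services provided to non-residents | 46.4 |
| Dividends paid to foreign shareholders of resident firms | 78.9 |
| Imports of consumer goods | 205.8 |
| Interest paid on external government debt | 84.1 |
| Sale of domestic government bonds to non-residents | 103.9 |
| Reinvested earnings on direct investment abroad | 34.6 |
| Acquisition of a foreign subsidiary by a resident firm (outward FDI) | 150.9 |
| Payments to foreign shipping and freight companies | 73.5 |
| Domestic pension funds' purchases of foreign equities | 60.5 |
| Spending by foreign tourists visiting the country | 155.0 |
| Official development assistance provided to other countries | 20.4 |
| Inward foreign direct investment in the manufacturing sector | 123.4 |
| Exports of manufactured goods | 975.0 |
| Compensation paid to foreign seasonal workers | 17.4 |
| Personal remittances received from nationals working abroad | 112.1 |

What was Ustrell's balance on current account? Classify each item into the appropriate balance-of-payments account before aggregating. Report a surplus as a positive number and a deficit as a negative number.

1103.6

Goods: 975.0 + 260.6 - 205.8 = 1029.8
Services: 155.0 - 73.5 + 46.4 = 127.9
Primary income: -78.9 - 84.1 + 34.6 - 17.4 = -145.8
Secondary income: -20.4 + 112.1 = 91.7
Current account = 1029.8 + 127.9 + (-145.8) + 91.7 = 1103.6
(Excluded from the current account — financial account: new loans extended by domestic banks to foreign borrowers 91.1, sale of domestic government bonds to non-residents 103.9, acquisition of a foreign subsidiary by a resident firm (outward FDI) 150.9, domestic pension funds' purchases of foreign equities 60.5, inward foreign direct investment in the manufacturing sector 123.4; capital account: sale of embassy land to a foreign government 9.1.)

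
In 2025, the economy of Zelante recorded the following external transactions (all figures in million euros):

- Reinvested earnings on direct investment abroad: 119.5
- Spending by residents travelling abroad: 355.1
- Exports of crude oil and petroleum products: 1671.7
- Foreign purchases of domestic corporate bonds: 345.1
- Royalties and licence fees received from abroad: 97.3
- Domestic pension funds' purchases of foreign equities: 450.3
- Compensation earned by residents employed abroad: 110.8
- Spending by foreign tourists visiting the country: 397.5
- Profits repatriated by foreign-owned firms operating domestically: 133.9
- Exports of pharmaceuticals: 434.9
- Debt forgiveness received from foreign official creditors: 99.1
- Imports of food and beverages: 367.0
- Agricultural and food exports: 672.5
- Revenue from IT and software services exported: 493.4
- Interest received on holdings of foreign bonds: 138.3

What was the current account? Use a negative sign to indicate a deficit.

Goods: 1671.7 - 367.0 + 672.5 + 434.9 = 2412.1
Services: 397.5 - 355.1 + 97.3 + 493.4 = 633.1
Primary income: -133.9 + 119.5 + 138.3 + 110.8 = 234.7
Current account = 2412.1 + 633.1 + 234.7 = 3279.9
(Excluded from the current account — financial account: foreign purchases of domestic corporate bonds 345.1, domestic pension funds' purchases of foreign equities 450.3; capital account: debt forgiveness received from foreign official creditors 99.1.)

3279.9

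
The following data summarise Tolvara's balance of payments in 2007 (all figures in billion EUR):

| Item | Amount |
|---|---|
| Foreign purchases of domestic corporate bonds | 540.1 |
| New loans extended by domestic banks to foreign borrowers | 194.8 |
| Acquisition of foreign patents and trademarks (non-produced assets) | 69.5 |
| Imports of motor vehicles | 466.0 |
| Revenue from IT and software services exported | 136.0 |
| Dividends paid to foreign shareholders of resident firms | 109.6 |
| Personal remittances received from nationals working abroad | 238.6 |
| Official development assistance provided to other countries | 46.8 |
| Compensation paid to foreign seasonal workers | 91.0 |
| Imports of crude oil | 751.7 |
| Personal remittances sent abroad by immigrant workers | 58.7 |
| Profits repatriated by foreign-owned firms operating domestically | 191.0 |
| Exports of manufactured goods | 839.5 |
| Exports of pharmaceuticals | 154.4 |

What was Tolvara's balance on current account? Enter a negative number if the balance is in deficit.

Goods: -466.0 - 751.7 + 154.4 + 839.5 = -223.8
Services: 136.0
Primary income: -191.0 - 91.0 - 109.6 = -391.6
Secondary income: 238.6 - 58.7 - 46.8 = 133.1
Current account = (-223.8) + 136.0 + (-391.6) + 133.1 = -346.3
(Excluded from the current account — financial account: foreign purchases of domestic corporate bonds 540.1, new loans extended by domestic banks to foreign borrowers 194.8; capital account: acquisition of foreign patents and trademarks (non-produced assets) 69.5.)

-346.3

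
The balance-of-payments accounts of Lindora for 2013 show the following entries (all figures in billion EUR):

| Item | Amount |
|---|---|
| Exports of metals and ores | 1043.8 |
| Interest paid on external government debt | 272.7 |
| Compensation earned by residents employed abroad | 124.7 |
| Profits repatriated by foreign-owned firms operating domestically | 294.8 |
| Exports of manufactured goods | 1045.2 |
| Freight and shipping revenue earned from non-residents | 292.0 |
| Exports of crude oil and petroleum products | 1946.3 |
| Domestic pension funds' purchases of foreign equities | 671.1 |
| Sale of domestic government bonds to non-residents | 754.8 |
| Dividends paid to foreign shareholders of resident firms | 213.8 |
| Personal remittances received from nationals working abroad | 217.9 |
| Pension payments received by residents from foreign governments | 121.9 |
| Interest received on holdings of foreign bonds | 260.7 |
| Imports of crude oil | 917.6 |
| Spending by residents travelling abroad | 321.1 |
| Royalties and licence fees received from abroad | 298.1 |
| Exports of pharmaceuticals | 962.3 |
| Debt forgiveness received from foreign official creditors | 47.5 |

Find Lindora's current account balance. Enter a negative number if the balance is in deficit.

4292.9

Goods: 1045.2 + 1043.8 + 1946.3 - 917.6 + 962.3 = 4080.0
Services: 292.0 - 321.1 + 298.1 = 269.0
Primary income: 260.7 - 294.8 - 272.7 + 124.7 - 213.8 = -395.9
Secondary income: 217.9 + 121.9 = 339.8
Current account = 4080.0 + 269.0 + (-395.9) + 339.8 = 4292.9
(Excluded from the current account — financial account: domestic pension funds' purchases of foreign equities 671.1, sale of domestic government bonds to non-residents 754.8; capital account: debt forgiveness received from foreign official creditors 47.5.)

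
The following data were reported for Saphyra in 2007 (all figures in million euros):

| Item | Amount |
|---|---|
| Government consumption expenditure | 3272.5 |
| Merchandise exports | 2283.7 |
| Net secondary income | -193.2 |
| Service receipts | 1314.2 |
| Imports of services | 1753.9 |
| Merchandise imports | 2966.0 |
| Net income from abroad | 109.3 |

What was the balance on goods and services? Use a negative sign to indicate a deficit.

Goods balance = 2283.7 - 2966.0 = -682.3
Services balance = 1314.2 - 1753.9 = -439.7
Trade balance (goods + services) = -682.3 + (-439.7) = -1122.0

-1122.0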